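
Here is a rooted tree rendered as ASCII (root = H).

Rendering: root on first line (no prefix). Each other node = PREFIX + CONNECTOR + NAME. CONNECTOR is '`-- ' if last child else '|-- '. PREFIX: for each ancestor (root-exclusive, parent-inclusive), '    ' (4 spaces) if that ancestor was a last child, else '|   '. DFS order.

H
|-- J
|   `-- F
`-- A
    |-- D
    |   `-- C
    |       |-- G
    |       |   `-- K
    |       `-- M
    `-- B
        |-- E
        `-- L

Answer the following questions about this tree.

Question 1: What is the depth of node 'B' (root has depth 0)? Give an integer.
Answer: 2

Derivation:
Path from root to B: H -> A -> B
Depth = number of edges = 2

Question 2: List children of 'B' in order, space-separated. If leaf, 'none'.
Answer: E L

Derivation:
Node B's children (from adjacency): E, L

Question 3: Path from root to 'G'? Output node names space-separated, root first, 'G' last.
Walk down from root: H -> A -> D -> C -> G

Answer: H A D C G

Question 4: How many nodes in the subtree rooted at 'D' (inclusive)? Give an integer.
Answer: 5

Derivation:
Subtree rooted at D contains: C, D, G, K, M
Count = 5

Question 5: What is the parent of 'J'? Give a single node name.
Answer: H

Derivation:
Scan adjacency: J appears as child of H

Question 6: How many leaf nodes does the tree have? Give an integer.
Answer: 5

Derivation:
Leaves (nodes with no children): E, F, K, L, M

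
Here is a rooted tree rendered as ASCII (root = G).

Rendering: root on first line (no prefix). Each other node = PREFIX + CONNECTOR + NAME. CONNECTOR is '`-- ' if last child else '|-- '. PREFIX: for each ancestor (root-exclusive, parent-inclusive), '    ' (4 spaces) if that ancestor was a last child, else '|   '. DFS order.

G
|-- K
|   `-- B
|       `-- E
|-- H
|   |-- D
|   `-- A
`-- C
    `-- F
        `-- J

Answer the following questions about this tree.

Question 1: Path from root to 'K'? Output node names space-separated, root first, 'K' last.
Walk down from root: G -> K

Answer: G K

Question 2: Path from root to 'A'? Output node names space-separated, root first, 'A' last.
Answer: G H A

Derivation:
Walk down from root: G -> H -> A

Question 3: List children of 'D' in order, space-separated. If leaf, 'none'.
Node D's children (from adjacency): (leaf)

Answer: none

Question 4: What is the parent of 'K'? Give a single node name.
Answer: G

Derivation:
Scan adjacency: K appears as child of G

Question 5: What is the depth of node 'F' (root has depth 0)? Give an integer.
Path from root to F: G -> C -> F
Depth = number of edges = 2

Answer: 2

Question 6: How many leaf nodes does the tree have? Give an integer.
Answer: 4

Derivation:
Leaves (nodes with no children): A, D, E, J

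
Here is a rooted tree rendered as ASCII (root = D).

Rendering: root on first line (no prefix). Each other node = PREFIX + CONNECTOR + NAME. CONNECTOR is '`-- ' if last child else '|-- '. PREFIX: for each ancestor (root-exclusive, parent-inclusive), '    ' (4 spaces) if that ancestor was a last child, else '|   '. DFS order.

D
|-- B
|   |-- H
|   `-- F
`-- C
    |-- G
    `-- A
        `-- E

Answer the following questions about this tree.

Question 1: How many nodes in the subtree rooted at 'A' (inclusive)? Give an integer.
Answer: 2

Derivation:
Subtree rooted at A contains: A, E
Count = 2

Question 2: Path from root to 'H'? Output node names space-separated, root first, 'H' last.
Answer: D B H

Derivation:
Walk down from root: D -> B -> H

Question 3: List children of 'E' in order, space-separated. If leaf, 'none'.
Answer: none

Derivation:
Node E's children (from adjacency): (leaf)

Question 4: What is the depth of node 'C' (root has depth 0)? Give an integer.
Path from root to C: D -> C
Depth = number of edges = 1

Answer: 1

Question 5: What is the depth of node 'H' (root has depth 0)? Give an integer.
Path from root to H: D -> B -> H
Depth = number of edges = 2

Answer: 2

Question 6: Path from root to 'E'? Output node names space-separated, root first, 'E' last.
Walk down from root: D -> C -> A -> E

Answer: D C A E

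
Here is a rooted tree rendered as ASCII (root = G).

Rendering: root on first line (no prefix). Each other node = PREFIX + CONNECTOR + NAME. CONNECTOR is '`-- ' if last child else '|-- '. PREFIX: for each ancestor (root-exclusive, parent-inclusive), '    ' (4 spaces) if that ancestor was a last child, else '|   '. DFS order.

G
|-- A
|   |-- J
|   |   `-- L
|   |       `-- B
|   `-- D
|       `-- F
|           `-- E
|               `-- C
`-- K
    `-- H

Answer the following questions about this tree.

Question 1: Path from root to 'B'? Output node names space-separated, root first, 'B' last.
Walk down from root: G -> A -> J -> L -> B

Answer: G A J L B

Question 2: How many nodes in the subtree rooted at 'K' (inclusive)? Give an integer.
Answer: 2

Derivation:
Subtree rooted at K contains: H, K
Count = 2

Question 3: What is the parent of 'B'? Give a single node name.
Scan adjacency: B appears as child of L

Answer: L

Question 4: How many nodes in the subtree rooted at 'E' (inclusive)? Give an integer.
Answer: 2

Derivation:
Subtree rooted at E contains: C, E
Count = 2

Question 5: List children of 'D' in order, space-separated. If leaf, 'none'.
Node D's children (from adjacency): F

Answer: F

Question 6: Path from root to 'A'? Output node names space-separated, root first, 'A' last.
Answer: G A

Derivation:
Walk down from root: G -> A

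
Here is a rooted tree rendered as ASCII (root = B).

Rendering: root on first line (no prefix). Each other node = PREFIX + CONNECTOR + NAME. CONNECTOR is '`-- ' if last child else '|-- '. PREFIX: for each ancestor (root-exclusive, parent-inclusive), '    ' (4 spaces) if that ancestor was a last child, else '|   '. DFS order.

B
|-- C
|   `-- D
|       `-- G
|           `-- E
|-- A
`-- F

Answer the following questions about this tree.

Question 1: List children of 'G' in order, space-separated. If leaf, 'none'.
Node G's children (from adjacency): E

Answer: E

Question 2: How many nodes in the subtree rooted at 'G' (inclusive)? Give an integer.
Subtree rooted at G contains: E, G
Count = 2

Answer: 2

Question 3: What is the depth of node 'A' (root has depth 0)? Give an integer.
Answer: 1

Derivation:
Path from root to A: B -> A
Depth = number of edges = 1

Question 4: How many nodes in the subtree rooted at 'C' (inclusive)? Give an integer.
Answer: 4

Derivation:
Subtree rooted at C contains: C, D, E, G
Count = 4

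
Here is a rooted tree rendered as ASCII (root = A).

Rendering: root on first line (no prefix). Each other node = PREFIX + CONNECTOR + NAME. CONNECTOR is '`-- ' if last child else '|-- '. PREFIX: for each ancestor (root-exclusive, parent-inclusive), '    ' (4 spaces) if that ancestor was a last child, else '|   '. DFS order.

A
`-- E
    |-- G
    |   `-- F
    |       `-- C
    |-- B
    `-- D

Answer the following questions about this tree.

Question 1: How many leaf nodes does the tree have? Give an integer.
Answer: 3

Derivation:
Leaves (nodes with no children): B, C, D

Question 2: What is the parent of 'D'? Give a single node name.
Answer: E

Derivation:
Scan adjacency: D appears as child of E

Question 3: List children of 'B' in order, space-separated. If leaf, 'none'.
Answer: none

Derivation:
Node B's children (from adjacency): (leaf)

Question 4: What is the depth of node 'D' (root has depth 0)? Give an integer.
Answer: 2

Derivation:
Path from root to D: A -> E -> D
Depth = number of edges = 2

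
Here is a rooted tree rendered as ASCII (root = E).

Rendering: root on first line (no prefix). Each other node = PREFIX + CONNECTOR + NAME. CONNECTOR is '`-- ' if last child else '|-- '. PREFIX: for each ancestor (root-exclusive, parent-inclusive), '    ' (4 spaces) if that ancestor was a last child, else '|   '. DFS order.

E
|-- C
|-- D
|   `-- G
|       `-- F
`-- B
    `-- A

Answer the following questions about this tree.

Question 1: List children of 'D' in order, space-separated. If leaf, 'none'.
Answer: G

Derivation:
Node D's children (from adjacency): G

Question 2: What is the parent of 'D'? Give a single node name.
Scan adjacency: D appears as child of E

Answer: E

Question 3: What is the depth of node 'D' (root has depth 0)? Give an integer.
Path from root to D: E -> D
Depth = number of edges = 1

Answer: 1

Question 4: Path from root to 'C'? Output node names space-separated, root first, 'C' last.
Walk down from root: E -> C

Answer: E C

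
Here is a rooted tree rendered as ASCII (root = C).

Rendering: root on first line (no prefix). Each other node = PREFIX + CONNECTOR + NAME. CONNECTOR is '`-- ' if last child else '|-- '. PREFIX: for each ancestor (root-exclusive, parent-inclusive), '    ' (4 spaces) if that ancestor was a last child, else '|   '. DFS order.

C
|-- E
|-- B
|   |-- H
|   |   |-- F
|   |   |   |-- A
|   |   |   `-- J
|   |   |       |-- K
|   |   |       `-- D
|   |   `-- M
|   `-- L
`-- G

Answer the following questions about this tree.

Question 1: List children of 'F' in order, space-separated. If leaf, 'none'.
Node F's children (from adjacency): A, J

Answer: A J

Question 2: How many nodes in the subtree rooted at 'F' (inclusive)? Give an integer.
Subtree rooted at F contains: A, D, F, J, K
Count = 5

Answer: 5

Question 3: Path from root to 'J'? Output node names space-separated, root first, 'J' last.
Answer: C B H F J

Derivation:
Walk down from root: C -> B -> H -> F -> J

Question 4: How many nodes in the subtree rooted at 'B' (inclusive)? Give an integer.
Answer: 9

Derivation:
Subtree rooted at B contains: A, B, D, F, H, J, K, L, M
Count = 9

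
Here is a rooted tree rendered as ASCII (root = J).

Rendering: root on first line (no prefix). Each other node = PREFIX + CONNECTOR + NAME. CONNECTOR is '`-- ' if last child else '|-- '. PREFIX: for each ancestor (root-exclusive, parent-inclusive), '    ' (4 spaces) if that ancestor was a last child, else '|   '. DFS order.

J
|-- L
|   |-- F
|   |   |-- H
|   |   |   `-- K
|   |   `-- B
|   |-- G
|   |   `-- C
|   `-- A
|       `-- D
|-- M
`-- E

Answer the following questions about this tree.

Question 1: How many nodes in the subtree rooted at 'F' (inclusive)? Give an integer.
Answer: 4

Derivation:
Subtree rooted at F contains: B, F, H, K
Count = 4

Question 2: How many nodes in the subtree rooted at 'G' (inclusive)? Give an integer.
Answer: 2

Derivation:
Subtree rooted at G contains: C, G
Count = 2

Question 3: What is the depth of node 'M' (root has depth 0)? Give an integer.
Answer: 1

Derivation:
Path from root to M: J -> M
Depth = number of edges = 1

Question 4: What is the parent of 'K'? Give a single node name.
Scan adjacency: K appears as child of H

Answer: H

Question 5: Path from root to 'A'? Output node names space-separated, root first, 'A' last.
Answer: J L A

Derivation:
Walk down from root: J -> L -> A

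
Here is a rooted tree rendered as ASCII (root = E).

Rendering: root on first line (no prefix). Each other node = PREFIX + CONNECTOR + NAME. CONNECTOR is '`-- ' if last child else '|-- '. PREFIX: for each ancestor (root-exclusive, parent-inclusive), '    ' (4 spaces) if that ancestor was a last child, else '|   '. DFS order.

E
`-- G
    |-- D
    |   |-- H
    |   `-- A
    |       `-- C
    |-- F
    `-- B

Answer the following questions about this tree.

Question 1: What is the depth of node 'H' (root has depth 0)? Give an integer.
Path from root to H: E -> G -> D -> H
Depth = number of edges = 3

Answer: 3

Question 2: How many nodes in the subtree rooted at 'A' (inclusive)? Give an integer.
Answer: 2

Derivation:
Subtree rooted at A contains: A, C
Count = 2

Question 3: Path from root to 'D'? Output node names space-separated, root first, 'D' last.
Answer: E G D

Derivation:
Walk down from root: E -> G -> D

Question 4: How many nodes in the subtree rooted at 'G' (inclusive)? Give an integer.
Answer: 7

Derivation:
Subtree rooted at G contains: A, B, C, D, F, G, H
Count = 7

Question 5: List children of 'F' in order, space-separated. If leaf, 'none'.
Answer: none

Derivation:
Node F's children (from adjacency): (leaf)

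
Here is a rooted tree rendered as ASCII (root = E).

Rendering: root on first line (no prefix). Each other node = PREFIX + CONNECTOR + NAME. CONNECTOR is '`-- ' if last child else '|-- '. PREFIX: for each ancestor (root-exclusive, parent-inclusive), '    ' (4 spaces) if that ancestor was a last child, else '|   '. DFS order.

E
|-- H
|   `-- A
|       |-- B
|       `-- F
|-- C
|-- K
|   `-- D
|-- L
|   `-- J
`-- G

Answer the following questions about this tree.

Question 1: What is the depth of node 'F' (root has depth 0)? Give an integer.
Answer: 3

Derivation:
Path from root to F: E -> H -> A -> F
Depth = number of edges = 3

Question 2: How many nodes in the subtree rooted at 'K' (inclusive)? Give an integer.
Subtree rooted at K contains: D, K
Count = 2

Answer: 2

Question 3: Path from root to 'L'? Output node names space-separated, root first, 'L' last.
Answer: E L

Derivation:
Walk down from root: E -> L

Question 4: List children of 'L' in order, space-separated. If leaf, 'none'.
Answer: J

Derivation:
Node L's children (from adjacency): J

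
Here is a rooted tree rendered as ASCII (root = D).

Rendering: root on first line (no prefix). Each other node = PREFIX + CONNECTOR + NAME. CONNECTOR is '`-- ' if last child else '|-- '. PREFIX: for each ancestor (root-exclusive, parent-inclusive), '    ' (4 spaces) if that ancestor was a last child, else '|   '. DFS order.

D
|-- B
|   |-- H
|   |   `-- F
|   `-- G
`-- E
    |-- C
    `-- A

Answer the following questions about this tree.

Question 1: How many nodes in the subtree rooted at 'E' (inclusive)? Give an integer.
Answer: 3

Derivation:
Subtree rooted at E contains: A, C, E
Count = 3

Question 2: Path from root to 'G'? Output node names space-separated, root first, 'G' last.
Answer: D B G

Derivation:
Walk down from root: D -> B -> G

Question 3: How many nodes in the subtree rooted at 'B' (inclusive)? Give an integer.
Subtree rooted at B contains: B, F, G, H
Count = 4

Answer: 4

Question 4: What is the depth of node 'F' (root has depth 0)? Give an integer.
Path from root to F: D -> B -> H -> F
Depth = number of edges = 3

Answer: 3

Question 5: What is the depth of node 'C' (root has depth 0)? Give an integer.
Path from root to C: D -> E -> C
Depth = number of edges = 2

Answer: 2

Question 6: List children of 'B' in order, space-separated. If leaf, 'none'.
Answer: H G

Derivation:
Node B's children (from adjacency): H, G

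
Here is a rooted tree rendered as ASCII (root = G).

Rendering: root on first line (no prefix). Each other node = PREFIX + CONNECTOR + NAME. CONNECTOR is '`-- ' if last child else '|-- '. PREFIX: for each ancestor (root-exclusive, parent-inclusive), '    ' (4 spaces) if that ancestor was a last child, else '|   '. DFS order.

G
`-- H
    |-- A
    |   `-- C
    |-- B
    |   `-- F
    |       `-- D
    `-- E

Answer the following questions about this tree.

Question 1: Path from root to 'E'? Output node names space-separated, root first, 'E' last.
Walk down from root: G -> H -> E

Answer: G H E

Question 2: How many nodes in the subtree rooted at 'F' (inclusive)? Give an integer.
Answer: 2

Derivation:
Subtree rooted at F contains: D, F
Count = 2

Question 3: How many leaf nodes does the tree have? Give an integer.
Leaves (nodes with no children): C, D, E

Answer: 3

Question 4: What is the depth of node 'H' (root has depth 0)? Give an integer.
Answer: 1

Derivation:
Path from root to H: G -> H
Depth = number of edges = 1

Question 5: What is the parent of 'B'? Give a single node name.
Answer: H

Derivation:
Scan adjacency: B appears as child of H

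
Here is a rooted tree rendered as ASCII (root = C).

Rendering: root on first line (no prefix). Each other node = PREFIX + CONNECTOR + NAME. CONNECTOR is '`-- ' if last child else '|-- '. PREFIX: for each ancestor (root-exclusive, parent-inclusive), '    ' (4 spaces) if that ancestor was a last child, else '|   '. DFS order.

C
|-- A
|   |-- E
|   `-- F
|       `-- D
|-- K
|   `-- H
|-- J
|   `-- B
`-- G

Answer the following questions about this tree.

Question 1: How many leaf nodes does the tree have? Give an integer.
Answer: 5

Derivation:
Leaves (nodes with no children): B, D, E, G, H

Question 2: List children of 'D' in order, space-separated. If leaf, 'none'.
Answer: none

Derivation:
Node D's children (from adjacency): (leaf)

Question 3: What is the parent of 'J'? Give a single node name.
Scan adjacency: J appears as child of C

Answer: C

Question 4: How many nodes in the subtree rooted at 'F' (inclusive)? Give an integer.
Subtree rooted at F contains: D, F
Count = 2

Answer: 2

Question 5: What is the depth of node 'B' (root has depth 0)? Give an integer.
Path from root to B: C -> J -> B
Depth = number of edges = 2

Answer: 2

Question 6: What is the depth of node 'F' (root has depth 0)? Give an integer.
Answer: 2

Derivation:
Path from root to F: C -> A -> F
Depth = number of edges = 2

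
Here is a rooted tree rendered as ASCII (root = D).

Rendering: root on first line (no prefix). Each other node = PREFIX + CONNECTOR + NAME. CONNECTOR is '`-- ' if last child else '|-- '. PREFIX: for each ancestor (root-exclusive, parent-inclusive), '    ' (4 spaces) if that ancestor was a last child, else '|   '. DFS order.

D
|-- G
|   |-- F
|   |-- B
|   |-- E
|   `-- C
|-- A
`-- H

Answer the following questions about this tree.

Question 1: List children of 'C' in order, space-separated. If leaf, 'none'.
Node C's children (from adjacency): (leaf)

Answer: none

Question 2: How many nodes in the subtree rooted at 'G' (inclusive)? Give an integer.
Subtree rooted at G contains: B, C, E, F, G
Count = 5

Answer: 5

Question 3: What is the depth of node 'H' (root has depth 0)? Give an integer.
Path from root to H: D -> H
Depth = number of edges = 1

Answer: 1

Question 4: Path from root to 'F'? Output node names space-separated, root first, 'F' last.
Answer: D G F

Derivation:
Walk down from root: D -> G -> F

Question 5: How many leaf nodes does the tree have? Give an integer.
Leaves (nodes with no children): A, B, C, E, F, H

Answer: 6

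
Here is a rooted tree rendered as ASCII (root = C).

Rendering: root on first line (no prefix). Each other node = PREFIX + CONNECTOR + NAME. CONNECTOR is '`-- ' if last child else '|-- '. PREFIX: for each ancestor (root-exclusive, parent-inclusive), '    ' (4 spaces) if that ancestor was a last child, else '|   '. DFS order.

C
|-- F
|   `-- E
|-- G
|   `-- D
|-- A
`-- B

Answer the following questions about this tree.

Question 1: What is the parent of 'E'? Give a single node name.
Answer: F

Derivation:
Scan adjacency: E appears as child of F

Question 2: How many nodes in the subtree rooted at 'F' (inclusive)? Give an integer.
Answer: 2

Derivation:
Subtree rooted at F contains: E, F
Count = 2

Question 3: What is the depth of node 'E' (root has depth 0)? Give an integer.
Path from root to E: C -> F -> E
Depth = number of edges = 2

Answer: 2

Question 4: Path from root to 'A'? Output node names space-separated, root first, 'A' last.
Walk down from root: C -> A

Answer: C A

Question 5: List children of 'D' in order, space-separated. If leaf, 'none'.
Node D's children (from adjacency): (leaf)

Answer: none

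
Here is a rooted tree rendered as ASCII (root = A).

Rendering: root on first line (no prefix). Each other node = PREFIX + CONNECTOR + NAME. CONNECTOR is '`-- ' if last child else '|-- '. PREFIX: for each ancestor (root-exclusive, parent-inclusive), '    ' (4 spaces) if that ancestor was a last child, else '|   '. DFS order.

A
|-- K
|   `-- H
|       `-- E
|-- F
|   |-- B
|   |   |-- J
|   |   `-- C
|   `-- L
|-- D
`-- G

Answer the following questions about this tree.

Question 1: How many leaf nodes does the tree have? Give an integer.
Answer: 6

Derivation:
Leaves (nodes with no children): C, D, E, G, J, L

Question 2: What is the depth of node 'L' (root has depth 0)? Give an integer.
Path from root to L: A -> F -> L
Depth = number of edges = 2

Answer: 2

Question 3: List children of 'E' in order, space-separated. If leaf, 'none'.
Answer: none

Derivation:
Node E's children (from adjacency): (leaf)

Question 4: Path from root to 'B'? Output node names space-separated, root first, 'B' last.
Answer: A F B

Derivation:
Walk down from root: A -> F -> B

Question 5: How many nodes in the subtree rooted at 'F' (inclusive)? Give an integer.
Subtree rooted at F contains: B, C, F, J, L
Count = 5

Answer: 5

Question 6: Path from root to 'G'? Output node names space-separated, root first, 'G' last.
Answer: A G

Derivation:
Walk down from root: A -> G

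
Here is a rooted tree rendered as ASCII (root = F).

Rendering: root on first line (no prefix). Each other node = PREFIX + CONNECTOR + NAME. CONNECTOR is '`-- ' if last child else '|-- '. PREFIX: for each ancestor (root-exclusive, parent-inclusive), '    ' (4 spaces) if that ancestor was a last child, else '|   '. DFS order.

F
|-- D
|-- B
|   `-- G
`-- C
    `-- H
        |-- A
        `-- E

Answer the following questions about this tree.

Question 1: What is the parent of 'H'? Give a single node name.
Answer: C

Derivation:
Scan adjacency: H appears as child of C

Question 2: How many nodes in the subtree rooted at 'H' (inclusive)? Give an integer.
Subtree rooted at H contains: A, E, H
Count = 3

Answer: 3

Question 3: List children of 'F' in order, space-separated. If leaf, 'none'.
Node F's children (from adjacency): D, B, C

Answer: D B C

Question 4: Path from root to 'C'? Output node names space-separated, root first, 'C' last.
Walk down from root: F -> C

Answer: F C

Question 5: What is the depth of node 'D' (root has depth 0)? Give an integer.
Path from root to D: F -> D
Depth = number of edges = 1

Answer: 1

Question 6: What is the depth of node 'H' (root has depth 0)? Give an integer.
Answer: 2

Derivation:
Path from root to H: F -> C -> H
Depth = number of edges = 2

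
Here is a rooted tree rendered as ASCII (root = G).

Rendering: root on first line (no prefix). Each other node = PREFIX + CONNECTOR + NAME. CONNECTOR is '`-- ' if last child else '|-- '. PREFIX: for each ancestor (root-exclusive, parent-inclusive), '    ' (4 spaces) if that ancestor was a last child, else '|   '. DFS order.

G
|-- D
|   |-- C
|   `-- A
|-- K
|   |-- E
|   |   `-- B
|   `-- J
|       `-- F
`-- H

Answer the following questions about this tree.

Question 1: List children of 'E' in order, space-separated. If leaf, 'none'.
Node E's children (from adjacency): B

Answer: B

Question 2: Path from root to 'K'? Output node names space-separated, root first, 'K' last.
Walk down from root: G -> K

Answer: G K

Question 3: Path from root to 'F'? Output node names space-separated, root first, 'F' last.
Answer: G K J F

Derivation:
Walk down from root: G -> K -> J -> F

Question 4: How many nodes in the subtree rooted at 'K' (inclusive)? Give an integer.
Subtree rooted at K contains: B, E, F, J, K
Count = 5

Answer: 5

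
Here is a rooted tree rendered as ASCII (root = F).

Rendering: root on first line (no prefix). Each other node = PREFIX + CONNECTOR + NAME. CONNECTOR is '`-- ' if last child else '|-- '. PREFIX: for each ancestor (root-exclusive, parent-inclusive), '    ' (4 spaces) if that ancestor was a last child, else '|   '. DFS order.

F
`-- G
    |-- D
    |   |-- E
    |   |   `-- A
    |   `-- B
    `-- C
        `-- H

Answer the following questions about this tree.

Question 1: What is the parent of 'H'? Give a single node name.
Answer: C

Derivation:
Scan adjacency: H appears as child of C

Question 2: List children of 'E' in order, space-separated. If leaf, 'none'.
Node E's children (from adjacency): A

Answer: A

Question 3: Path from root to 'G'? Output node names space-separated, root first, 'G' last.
Answer: F G

Derivation:
Walk down from root: F -> G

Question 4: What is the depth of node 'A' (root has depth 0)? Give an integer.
Answer: 4

Derivation:
Path from root to A: F -> G -> D -> E -> A
Depth = number of edges = 4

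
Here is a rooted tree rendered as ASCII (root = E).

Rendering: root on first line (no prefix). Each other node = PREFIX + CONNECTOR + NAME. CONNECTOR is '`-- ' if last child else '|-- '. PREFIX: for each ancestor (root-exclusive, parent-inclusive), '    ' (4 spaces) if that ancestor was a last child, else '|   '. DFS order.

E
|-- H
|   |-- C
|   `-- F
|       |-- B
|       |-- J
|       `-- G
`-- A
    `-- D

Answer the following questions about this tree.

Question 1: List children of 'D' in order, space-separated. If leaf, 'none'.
Answer: none

Derivation:
Node D's children (from adjacency): (leaf)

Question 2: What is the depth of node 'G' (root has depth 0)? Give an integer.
Answer: 3

Derivation:
Path from root to G: E -> H -> F -> G
Depth = number of edges = 3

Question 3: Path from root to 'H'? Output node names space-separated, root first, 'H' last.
Answer: E H

Derivation:
Walk down from root: E -> H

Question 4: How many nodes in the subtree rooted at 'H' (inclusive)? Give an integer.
Subtree rooted at H contains: B, C, F, G, H, J
Count = 6

Answer: 6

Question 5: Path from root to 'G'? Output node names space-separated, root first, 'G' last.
Answer: E H F G

Derivation:
Walk down from root: E -> H -> F -> G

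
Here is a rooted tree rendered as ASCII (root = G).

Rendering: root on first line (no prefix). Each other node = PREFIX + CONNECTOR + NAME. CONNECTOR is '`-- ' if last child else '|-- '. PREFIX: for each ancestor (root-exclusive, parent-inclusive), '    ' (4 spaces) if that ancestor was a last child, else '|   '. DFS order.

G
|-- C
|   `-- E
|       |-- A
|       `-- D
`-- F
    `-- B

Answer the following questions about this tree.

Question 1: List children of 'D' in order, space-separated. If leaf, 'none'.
Node D's children (from adjacency): (leaf)

Answer: none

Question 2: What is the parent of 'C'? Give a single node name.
Answer: G

Derivation:
Scan adjacency: C appears as child of G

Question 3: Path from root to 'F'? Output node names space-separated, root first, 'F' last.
Walk down from root: G -> F

Answer: G F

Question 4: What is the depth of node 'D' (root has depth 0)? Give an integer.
Path from root to D: G -> C -> E -> D
Depth = number of edges = 3

Answer: 3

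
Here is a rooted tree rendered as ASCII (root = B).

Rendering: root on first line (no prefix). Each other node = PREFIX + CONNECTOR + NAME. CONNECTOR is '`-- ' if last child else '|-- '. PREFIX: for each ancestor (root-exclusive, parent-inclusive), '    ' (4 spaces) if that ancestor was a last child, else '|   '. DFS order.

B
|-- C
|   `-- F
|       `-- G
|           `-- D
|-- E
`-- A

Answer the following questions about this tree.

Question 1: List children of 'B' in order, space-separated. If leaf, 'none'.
Node B's children (from adjacency): C, E, A

Answer: C E A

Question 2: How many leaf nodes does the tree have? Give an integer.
Answer: 3

Derivation:
Leaves (nodes with no children): A, D, E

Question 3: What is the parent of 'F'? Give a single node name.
Scan adjacency: F appears as child of C

Answer: C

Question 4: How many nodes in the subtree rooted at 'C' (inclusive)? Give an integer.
Subtree rooted at C contains: C, D, F, G
Count = 4

Answer: 4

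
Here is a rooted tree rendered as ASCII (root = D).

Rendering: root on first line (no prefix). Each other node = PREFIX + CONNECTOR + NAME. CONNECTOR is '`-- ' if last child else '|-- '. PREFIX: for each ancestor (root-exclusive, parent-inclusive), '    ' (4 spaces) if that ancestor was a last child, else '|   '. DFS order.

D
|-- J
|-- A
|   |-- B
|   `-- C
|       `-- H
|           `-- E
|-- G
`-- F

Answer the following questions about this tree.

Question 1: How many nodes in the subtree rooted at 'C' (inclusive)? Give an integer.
Answer: 3

Derivation:
Subtree rooted at C contains: C, E, H
Count = 3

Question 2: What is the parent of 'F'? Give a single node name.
Answer: D

Derivation:
Scan adjacency: F appears as child of D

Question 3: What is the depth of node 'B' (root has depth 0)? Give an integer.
Path from root to B: D -> A -> B
Depth = number of edges = 2

Answer: 2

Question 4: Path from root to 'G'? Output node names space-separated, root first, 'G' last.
Answer: D G

Derivation:
Walk down from root: D -> G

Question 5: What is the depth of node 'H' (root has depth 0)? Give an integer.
Path from root to H: D -> A -> C -> H
Depth = number of edges = 3

Answer: 3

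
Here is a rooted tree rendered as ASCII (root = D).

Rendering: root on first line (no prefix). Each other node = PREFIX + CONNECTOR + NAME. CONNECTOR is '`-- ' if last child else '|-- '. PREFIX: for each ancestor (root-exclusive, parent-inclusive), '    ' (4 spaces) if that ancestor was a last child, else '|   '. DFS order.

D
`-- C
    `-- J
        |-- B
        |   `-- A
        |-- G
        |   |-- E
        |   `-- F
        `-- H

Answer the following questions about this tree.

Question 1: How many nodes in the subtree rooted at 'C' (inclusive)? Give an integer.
Subtree rooted at C contains: A, B, C, E, F, G, H, J
Count = 8

Answer: 8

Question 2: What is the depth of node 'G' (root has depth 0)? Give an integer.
Answer: 3

Derivation:
Path from root to G: D -> C -> J -> G
Depth = number of edges = 3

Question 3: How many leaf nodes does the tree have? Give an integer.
Answer: 4

Derivation:
Leaves (nodes with no children): A, E, F, H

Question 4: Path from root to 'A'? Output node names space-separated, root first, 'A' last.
Walk down from root: D -> C -> J -> B -> A

Answer: D C J B A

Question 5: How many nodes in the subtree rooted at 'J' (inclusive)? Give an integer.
Answer: 7

Derivation:
Subtree rooted at J contains: A, B, E, F, G, H, J
Count = 7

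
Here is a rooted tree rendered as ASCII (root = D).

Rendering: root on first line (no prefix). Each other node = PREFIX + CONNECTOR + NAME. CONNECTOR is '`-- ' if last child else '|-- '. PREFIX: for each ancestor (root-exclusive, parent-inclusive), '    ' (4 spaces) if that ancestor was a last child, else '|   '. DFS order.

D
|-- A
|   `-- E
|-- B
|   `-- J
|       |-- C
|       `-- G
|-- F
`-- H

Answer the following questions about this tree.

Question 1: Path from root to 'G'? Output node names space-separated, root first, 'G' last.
Walk down from root: D -> B -> J -> G

Answer: D B J G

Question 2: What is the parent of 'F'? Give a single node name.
Answer: D

Derivation:
Scan adjacency: F appears as child of D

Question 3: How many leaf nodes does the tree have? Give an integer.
Leaves (nodes with no children): C, E, F, G, H

Answer: 5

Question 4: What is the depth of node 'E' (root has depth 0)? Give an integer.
Answer: 2

Derivation:
Path from root to E: D -> A -> E
Depth = number of edges = 2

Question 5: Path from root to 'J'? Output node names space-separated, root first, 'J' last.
Walk down from root: D -> B -> J

Answer: D B J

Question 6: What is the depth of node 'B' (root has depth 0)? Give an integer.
Answer: 1

Derivation:
Path from root to B: D -> B
Depth = number of edges = 1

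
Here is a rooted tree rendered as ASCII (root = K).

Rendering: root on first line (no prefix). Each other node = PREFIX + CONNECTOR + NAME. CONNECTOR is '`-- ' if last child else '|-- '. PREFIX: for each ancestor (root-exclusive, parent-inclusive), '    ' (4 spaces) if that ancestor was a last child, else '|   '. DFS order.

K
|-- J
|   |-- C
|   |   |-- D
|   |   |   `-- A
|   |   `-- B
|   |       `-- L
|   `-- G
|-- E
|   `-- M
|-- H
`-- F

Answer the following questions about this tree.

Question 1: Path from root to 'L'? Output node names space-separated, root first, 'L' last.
Answer: K J C B L

Derivation:
Walk down from root: K -> J -> C -> B -> L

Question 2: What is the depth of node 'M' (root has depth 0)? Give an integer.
Answer: 2

Derivation:
Path from root to M: K -> E -> M
Depth = number of edges = 2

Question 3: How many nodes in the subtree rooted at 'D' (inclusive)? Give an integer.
Subtree rooted at D contains: A, D
Count = 2

Answer: 2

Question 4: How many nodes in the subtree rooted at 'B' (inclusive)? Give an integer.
Subtree rooted at B contains: B, L
Count = 2

Answer: 2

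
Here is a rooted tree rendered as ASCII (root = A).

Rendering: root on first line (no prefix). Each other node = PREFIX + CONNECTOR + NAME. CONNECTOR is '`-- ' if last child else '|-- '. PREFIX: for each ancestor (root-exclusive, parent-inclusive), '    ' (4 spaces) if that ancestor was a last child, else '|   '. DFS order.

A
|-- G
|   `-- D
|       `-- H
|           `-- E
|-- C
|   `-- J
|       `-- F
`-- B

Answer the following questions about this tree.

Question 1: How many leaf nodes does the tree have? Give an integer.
Leaves (nodes with no children): B, E, F

Answer: 3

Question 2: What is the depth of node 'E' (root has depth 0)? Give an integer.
Answer: 4

Derivation:
Path from root to E: A -> G -> D -> H -> E
Depth = number of edges = 4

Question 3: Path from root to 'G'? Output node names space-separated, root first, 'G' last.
Walk down from root: A -> G

Answer: A G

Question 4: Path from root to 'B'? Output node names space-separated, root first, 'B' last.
Answer: A B

Derivation:
Walk down from root: A -> B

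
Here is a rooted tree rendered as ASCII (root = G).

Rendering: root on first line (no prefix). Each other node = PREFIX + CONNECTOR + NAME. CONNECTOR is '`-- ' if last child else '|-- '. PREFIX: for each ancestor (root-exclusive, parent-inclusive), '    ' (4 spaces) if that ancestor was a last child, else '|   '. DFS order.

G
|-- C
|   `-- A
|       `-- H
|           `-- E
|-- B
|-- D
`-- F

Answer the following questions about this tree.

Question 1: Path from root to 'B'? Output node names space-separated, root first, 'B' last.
Walk down from root: G -> B

Answer: G B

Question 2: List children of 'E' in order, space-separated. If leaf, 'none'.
Node E's children (from adjacency): (leaf)

Answer: none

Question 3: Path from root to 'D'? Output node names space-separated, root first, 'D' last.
Answer: G D

Derivation:
Walk down from root: G -> D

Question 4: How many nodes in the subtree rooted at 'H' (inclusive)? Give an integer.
Answer: 2

Derivation:
Subtree rooted at H contains: E, H
Count = 2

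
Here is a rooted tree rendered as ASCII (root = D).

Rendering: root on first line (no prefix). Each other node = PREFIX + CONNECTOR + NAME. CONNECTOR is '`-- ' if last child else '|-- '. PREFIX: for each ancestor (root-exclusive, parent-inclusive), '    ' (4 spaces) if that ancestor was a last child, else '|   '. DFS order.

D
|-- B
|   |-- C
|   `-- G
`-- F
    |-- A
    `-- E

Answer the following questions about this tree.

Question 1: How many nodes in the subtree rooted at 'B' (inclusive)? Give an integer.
Subtree rooted at B contains: B, C, G
Count = 3

Answer: 3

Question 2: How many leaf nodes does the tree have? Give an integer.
Answer: 4

Derivation:
Leaves (nodes with no children): A, C, E, G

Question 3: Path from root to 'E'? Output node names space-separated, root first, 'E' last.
Walk down from root: D -> F -> E

Answer: D F E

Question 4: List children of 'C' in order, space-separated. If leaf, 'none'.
Answer: none

Derivation:
Node C's children (from adjacency): (leaf)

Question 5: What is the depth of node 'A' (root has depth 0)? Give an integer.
Path from root to A: D -> F -> A
Depth = number of edges = 2

Answer: 2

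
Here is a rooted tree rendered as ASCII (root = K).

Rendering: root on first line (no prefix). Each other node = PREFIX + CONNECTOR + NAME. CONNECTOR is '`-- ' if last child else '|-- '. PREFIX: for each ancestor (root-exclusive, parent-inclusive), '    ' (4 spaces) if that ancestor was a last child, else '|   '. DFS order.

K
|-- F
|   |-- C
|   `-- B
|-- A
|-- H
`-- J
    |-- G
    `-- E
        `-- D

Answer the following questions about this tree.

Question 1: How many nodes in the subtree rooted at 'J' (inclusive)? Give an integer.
Answer: 4

Derivation:
Subtree rooted at J contains: D, E, G, J
Count = 4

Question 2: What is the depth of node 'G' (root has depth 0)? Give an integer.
Path from root to G: K -> J -> G
Depth = number of edges = 2

Answer: 2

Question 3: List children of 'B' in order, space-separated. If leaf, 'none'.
Node B's children (from adjacency): (leaf)

Answer: none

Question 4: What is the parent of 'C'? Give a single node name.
Scan adjacency: C appears as child of F

Answer: F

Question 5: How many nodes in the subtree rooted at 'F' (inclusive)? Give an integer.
Answer: 3

Derivation:
Subtree rooted at F contains: B, C, F
Count = 3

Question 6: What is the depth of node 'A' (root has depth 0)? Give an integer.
Path from root to A: K -> A
Depth = number of edges = 1

Answer: 1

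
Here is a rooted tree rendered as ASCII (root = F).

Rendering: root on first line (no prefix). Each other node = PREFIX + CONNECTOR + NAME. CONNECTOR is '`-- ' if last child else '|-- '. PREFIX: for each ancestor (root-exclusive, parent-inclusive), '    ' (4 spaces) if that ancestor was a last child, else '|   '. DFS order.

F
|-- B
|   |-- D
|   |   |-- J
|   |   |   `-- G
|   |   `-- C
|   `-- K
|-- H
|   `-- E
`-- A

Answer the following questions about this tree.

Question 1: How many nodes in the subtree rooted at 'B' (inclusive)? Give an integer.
Subtree rooted at B contains: B, C, D, G, J, K
Count = 6

Answer: 6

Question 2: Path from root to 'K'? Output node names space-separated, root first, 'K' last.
Answer: F B K

Derivation:
Walk down from root: F -> B -> K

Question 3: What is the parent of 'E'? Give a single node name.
Scan adjacency: E appears as child of H

Answer: H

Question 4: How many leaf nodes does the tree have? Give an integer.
Answer: 5

Derivation:
Leaves (nodes with no children): A, C, E, G, K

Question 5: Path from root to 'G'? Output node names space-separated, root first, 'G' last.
Answer: F B D J G

Derivation:
Walk down from root: F -> B -> D -> J -> G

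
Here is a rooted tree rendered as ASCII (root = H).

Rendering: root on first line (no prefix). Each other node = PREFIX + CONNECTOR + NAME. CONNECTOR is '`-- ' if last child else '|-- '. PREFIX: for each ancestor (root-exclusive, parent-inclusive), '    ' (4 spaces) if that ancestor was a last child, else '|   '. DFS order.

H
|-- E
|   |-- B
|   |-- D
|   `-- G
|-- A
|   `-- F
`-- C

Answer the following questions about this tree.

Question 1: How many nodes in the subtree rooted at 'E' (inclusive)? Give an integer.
Subtree rooted at E contains: B, D, E, G
Count = 4

Answer: 4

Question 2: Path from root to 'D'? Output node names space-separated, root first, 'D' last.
Walk down from root: H -> E -> D

Answer: H E D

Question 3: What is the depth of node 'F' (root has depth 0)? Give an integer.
Answer: 2

Derivation:
Path from root to F: H -> A -> F
Depth = number of edges = 2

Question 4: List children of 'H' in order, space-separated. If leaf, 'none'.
Answer: E A C

Derivation:
Node H's children (from adjacency): E, A, C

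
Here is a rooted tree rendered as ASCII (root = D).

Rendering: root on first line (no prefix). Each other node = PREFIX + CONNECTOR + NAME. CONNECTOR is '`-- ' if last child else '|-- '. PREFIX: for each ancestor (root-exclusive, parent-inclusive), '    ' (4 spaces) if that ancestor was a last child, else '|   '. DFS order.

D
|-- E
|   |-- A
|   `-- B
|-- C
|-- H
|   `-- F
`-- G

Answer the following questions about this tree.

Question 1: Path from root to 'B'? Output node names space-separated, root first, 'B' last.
Walk down from root: D -> E -> B

Answer: D E B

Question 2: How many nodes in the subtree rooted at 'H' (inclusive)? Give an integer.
Subtree rooted at H contains: F, H
Count = 2

Answer: 2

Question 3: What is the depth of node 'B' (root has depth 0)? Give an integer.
Answer: 2

Derivation:
Path from root to B: D -> E -> B
Depth = number of edges = 2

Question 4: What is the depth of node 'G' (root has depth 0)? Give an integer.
Path from root to G: D -> G
Depth = number of edges = 1

Answer: 1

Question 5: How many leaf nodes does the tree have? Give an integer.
Answer: 5

Derivation:
Leaves (nodes with no children): A, B, C, F, G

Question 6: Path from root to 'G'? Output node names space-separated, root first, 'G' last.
Answer: D G

Derivation:
Walk down from root: D -> G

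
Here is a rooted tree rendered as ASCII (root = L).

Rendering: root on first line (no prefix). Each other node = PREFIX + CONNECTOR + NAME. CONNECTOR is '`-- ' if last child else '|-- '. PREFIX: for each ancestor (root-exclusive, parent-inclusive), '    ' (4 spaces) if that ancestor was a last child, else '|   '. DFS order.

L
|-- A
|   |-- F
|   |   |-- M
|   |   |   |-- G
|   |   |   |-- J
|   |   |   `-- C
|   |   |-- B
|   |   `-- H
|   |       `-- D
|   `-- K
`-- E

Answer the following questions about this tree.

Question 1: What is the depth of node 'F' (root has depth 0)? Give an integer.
Answer: 2

Derivation:
Path from root to F: L -> A -> F
Depth = number of edges = 2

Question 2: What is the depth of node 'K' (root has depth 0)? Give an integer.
Answer: 2

Derivation:
Path from root to K: L -> A -> K
Depth = number of edges = 2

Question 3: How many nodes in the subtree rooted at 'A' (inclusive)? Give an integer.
Subtree rooted at A contains: A, B, C, D, F, G, H, J, K, M
Count = 10

Answer: 10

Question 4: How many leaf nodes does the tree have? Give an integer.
Answer: 7

Derivation:
Leaves (nodes with no children): B, C, D, E, G, J, K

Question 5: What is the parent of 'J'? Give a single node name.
Scan adjacency: J appears as child of M

Answer: M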